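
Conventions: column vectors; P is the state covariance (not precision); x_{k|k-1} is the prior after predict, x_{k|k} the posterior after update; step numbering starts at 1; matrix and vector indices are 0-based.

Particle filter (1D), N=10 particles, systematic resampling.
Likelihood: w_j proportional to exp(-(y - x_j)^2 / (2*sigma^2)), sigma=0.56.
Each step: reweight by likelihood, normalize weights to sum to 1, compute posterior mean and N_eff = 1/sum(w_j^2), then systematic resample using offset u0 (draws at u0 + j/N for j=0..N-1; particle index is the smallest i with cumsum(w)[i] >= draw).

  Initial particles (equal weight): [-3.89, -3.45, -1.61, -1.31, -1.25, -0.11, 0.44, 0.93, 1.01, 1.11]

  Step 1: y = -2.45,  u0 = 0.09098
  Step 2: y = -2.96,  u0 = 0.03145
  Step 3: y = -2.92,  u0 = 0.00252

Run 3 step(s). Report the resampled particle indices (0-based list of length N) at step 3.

step 1: w=[0.0463, 0.2566, 0.4104, 0.1592, 0.1273, 0.0002, 0.0000, 0.0000, 0.0000, 0.0000]  mean=-2.0940  Neff=3.5977  idx=[1, 1, 1, 2, 2, 2, 2, 3, 4, 4]
step 2: w=[0.2969, 0.2969, 0.2969, 0.0238, 0.0238, 0.0238, 0.0238, 0.0057, 0.0041, 0.0041]  mean=-3.2444  Neff=3.7474  idx=[0, 0, 0, 1, 1, 1, 2, 2, 2, 4]
step 3: w=[0.1099, 0.1099, 0.1099, 0.1099, 0.1099, 0.1099, 0.1099, 0.1099, 0.1099, 0.0111]  mean=-3.4295  Neff=9.1935  idx=[0, 0, 1, 2, 3, 4, 5, 6, 7, 8]

resampled_idx = [0, 0, 1, 2, 3, 4, 5, 6, 7, 8]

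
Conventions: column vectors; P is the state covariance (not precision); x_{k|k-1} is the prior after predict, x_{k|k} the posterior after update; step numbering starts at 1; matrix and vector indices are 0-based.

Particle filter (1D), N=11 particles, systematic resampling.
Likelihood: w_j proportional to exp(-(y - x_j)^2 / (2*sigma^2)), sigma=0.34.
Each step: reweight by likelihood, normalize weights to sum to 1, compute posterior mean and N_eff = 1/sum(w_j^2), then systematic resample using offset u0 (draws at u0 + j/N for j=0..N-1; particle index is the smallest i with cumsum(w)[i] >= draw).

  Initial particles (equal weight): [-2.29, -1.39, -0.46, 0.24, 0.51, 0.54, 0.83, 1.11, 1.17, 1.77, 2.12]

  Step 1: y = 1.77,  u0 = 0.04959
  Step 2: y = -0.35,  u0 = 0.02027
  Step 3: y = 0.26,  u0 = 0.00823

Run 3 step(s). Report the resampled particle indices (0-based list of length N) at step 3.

step 1: w=[0.0000, 0.0000, 0.0000, 0.0000, 0.0005, 0.0007, 0.0111, 0.0769, 0.1067, 0.5061, 0.2980]  mean=1.7475  Neff=2.7598  idx=[7, 8, 9, 9, 9, 9, 9, 9, 10, 10, 10]
step 2: w=[0.6841, 0.3157, 0.0000, 0.0000, 0.0000, 0.0000, 0.0000, 0.0000, 0.0000, 0.0000, 0.0000]  mean=1.1290  Neff=1.7614  idx=[0, 0, 0, 0, 0, 0, 0, 0, 1, 1, 1]
step 3: w=[0.1010, 0.1010, 0.1010, 0.1010, 0.1010, 0.1010, 0.1010, 0.1010, 0.0640, 0.0640, 0.0640]  mean=1.1215  Neff=10.6494  idx=[0, 0, 1, 2, 3, 4, 5, 6, 7, 8, 9]

resampled_idx = [0, 0, 1, 2, 3, 4, 5, 6, 7, 8, 9]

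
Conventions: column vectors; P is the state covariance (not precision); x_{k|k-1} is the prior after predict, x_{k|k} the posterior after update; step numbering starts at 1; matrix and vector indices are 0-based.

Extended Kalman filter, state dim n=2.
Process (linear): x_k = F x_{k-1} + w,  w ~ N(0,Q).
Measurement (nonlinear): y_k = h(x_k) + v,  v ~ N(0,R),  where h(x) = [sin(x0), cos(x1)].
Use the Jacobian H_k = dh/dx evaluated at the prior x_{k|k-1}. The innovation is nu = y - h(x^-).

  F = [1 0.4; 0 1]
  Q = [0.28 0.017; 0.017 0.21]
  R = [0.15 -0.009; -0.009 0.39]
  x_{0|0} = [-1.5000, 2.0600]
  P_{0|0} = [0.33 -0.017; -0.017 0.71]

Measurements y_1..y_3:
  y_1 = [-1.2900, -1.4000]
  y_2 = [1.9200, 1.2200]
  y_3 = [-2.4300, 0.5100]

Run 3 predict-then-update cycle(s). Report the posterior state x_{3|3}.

step 1: x^-=[-0.6760, 2.0600]  P^-=[0.7100 0.2840; 0.2840 0.9200]  H_jac=[0.7801 0.0000; 0.0000 -0.8827]  S=[0.5821 -0.2046; -0.2046 1.1068]  K=[0.9325 -0.0541; 0.1313 -0.7094]  nu=[-0.6643, -0.9301]  x^+=[-1.2451, 2.6326]  P^+=[0.1799 0.0334; 0.0334 0.3148]
step 2: x^-=[-0.1921, 2.6326]  P^-=[0.5370 0.1763; 0.1763 0.5248]  H_jac=[0.9816 0.0000; 0.0000 -0.4873]  S=[0.6675 -0.0934; -0.0934 0.5146]  K=[0.7864 -0.0243; 0.1948 -0.4616]  nu=[2.1109, 2.0932]  x^+=[1.4170, 2.0776]  P^+=[0.1204 0.0340; 0.0340 0.3730]
step 3: x^-=[2.2480, 2.0776]  P^-=[0.4873 0.2002; 0.2002 0.5830]  H_jac=[-0.6266 0.0000; 0.0000 -0.8743]  S=[0.3413 0.1007; 0.1007 0.8357]  K=[-0.8634 -0.1054; -0.1945 -0.5865]  nu=[-3.2093, 0.9953]  x^+=[4.9142, 2.1180]  P^+=[0.2052 0.0381; 0.0381 0.2596]

x_post = [4.9142, 2.1180]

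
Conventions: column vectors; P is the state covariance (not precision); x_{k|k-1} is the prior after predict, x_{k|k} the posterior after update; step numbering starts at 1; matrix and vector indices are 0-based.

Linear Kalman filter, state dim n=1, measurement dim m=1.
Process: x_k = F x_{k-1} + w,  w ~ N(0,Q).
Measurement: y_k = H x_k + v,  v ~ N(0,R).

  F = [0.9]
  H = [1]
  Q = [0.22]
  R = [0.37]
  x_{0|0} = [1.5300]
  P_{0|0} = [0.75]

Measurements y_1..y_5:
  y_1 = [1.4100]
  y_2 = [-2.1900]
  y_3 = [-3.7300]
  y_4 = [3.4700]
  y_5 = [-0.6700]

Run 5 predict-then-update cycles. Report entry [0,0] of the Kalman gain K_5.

K[0,0] = 0.5002

step 1: x^-=[1.3770]  P^-=[0.8275]  S=[1.1975]  K=[0.6910]  nu=[0.0330]  x^+=[1.3998]  P^+=[0.2557]
step 2: x^-=[1.2598]  P^-=[0.4271]  S=[0.7971]  K=[0.5358]  nu=[-3.4498]  x^+=[-0.5887]  P^+=[0.1983]
step 3: x^-=[-0.5298]  P^-=[0.3806]  S=[0.7506]  K=[0.5071]  nu=[-3.2002]  x^+=[-2.1525]  P^+=[0.1876]
step 4: x^-=[-1.9372]  P^-=[0.3720]  S=[0.7420]  K=[0.5013]  nu=[5.4072]  x^+=[0.7735]  P^+=[0.1855]
step 5: x^-=[0.6962]  P^-=[0.3702]  S=[0.7402]  K=[0.5002]  nu=[-1.3662]  x^+=[0.0129]  P^+=[0.1851]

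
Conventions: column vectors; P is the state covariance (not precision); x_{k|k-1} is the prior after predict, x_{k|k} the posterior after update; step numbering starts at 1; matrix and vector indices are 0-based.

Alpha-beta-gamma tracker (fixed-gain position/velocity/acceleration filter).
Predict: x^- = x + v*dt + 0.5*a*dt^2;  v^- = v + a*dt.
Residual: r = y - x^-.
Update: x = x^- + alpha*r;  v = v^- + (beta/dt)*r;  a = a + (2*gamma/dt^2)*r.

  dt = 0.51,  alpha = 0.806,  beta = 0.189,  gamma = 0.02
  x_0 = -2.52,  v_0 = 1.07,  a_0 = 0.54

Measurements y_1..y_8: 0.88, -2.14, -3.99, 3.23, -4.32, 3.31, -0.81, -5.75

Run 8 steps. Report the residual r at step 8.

resid = -6.2686

step 1: x_pred=-1.9041  r=2.7841  x^+=0.3399  v^+=2.3771  a^+=0.9682
step 2: x_pred=1.6781  r=-3.8181  x^+=-1.3993  v^+=1.4559  a^+=0.3810
step 3: x_pred=-0.6072  r=-3.3828  x^+=-3.3337  v^+=0.3966  a^+=-0.1393
step 4: x_pred=-3.1496  r=6.3796  x^+=1.9924  v^+=2.6898  a^+=0.8418
step 5: x_pred=3.4736  r=-7.7936  x^+=-2.8080  v^+=0.2309  a^+=-0.3567
step 6: x_pred=-2.7367  r=6.0467  x^+=2.1369  v^+=2.2898  a^+=0.5732
step 7: x_pred=3.3793  r=-4.1893  x^+=0.0027  v^+=1.0296  a^+=-0.0711
step 8: x_pred=0.5186  r=-6.2686  x^+=-4.5339  v^+=-1.3297  a^+=-1.0351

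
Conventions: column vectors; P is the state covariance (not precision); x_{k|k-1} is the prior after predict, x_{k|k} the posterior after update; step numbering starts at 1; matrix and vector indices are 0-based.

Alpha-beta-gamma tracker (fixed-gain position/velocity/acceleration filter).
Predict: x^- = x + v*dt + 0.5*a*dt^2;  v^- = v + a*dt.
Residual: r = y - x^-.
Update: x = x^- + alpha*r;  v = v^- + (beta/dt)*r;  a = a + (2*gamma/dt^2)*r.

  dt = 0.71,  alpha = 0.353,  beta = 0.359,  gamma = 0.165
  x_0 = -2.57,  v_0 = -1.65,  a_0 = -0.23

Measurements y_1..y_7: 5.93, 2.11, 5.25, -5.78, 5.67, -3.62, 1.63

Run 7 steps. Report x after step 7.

x_post = -9.7178

step 1: x_pred=-3.7995  r=9.7295  x^+=-0.3650  v^+=3.1062  a^+=6.1392
step 2: x_pred=3.3879  r=-1.2779  x^+=2.9368  v^+=6.8190  a^+=5.3027
step 3: x_pred=9.1148  r=-3.8648  x^+=7.7505  v^+=8.6297  a^+=2.7727
step 4: x_pred=14.5765  r=-20.3565  x^+=7.3906  v^+=0.3054  a^+=-10.5533
step 5: x_pred=4.9475  r=0.7225  x^+=5.2025  v^+=-6.8221  a^+=-10.0803
step 6: x_pred=-2.1819  r=-1.4381  x^+=-2.6896  v^+=-14.7063  a^+=-11.0218
step 7: x_pred=-15.9091  r=17.5391  x^+=-9.7178  v^+=-13.6634  a^+=0.4599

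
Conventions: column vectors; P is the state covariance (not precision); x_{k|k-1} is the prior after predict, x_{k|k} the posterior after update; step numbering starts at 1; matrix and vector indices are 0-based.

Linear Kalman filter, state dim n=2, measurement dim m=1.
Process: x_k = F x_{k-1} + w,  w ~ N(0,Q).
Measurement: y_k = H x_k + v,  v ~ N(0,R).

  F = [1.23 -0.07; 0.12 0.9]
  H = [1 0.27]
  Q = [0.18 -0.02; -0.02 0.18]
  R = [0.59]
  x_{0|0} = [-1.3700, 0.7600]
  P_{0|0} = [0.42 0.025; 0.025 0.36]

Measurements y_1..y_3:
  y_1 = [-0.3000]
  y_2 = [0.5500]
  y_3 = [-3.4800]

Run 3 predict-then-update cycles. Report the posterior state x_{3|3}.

x_post = [-2.1641, 0.3966]

step 1: x^-=[-1.7383, 0.5196]  P^-=[0.8129 0.0468; 0.0468 0.4830]  S=[1.4634]  K=[0.5641; 0.1211]  nu=[1.2980]  x^+=[-1.0061, 0.6768]  P^+=[0.3472 -0.0532; -0.0532 0.4616]
step 2: x^-=[-1.2848, 0.4884]  P^-=[0.7167 -0.0563; -0.0563 0.5474]  S=[1.3162]  K=[0.5330; 0.0695]  nu=[1.7030]  x^+=[-0.3772, 0.6068]  P^+=[0.3428 -0.1050; -0.1050 0.5410]
step 3: x^-=[-0.5064, 0.5009]  P^-=[0.7194 -0.1189; -0.1189 0.6005]  S=[1.2890]  K=[0.5332; 0.0335]  nu=[-3.1088]  x^+=[-2.1641, 0.3966]  P^+=[0.3529 -0.1419; -0.1419 0.5990]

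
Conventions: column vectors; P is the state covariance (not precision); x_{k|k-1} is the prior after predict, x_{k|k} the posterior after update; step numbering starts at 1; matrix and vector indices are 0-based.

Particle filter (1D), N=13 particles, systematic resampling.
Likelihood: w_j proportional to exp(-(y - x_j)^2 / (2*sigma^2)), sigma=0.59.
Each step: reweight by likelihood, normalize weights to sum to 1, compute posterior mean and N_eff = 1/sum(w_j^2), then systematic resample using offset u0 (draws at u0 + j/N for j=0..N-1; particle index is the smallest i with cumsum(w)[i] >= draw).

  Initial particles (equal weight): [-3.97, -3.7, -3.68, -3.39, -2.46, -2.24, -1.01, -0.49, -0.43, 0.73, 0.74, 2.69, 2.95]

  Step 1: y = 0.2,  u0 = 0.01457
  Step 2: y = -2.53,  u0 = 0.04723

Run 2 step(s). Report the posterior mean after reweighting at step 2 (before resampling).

post_mean = -0.8830

step 1: w=[0.0000, 0.0000, 0.0000, 0.0000, 0.0000, 0.0001, 0.0485, 0.2004, 0.2245, 0.2652, 0.2612, 0.0001, 0.0000]  mean=0.1432  Neff=4.3196  idx=[6, 7, 7, 7, 8, 8, 9, 9, 9, 9, 10, 10, 10]
step 2: w=[0.7645, 0.0535, 0.0535, 0.0535, 0.0375, 0.0375, 0.0000, 0.0000, 0.0000, 0.0000, 0.0000, 0.0000, 0.0000]  mean=-0.8830  Neff=1.6784  idx=[0, 0, 0, 0, 0, 0, 0, 0, 0, 0, 1, 3, 5]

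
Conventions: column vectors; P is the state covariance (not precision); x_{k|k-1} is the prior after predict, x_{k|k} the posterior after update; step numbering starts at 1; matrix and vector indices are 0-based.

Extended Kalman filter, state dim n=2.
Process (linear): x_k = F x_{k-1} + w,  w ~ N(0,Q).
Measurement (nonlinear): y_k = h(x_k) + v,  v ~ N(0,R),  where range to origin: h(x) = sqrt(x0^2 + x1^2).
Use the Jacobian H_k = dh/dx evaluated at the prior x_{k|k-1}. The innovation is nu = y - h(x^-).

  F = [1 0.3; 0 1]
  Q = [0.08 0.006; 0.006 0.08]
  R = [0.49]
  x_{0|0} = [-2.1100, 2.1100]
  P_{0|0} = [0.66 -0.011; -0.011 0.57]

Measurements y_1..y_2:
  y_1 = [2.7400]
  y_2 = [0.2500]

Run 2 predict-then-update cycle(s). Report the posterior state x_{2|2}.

x_post = [-0.9919, 1.2763]

step 1: x^-=[-1.4770, 2.1100]  P^-=[0.7847 0.1660; 0.1660 0.6500]  H_jac=[-0.5735 0.8192]  S=[1.0283]  K=[-0.3054; 0.4253]  nu=[0.1644]  x^+=[-1.5272, 2.1799]  P^+=[0.6888 0.2995; 0.2995 0.4640]
step 2: x^-=[-0.8732, 2.1799]  P^-=[0.9903 0.4447; 0.4447 0.5440]  H_jac=[-0.3719 0.9283]  S=[0.7887]  K=[0.0566; 0.4306]  nu=[-2.0983]  x^+=[-0.9919, 1.2763]  P^+=[0.9878 0.4255; 0.4255 0.3978]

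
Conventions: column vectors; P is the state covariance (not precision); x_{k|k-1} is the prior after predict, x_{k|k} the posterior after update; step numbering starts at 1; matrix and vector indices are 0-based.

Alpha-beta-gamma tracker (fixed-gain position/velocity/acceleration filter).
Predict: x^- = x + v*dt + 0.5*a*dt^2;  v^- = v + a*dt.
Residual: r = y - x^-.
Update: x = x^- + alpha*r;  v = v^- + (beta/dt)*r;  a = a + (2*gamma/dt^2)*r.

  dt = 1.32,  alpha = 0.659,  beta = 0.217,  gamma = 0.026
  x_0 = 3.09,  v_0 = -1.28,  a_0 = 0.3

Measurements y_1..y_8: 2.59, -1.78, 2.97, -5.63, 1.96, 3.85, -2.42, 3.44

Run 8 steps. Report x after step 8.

step 1: x_pred=1.6618  r=0.9282  x^+=2.2735  v^+=-0.7314  a^+=0.3277
step 2: x_pred=1.5935  r=-3.3735  x^+=-0.6296  v^+=-0.8534  a^+=0.2270
step 3: x_pred=-1.5584  r=4.5284  x^+=1.4258  v^+=0.1907  a^+=0.3622
step 4: x_pred=1.9931  r=-7.6231  x^+=-3.0305  v^+=-0.5844  a^+=0.1347
step 5: x_pred=-3.6847  r=5.6447  x^+=0.0352  v^+=0.5213  a^+=0.3031
step 6: x_pred=0.9873  r=2.8627  x^+=2.8738  v^+=1.3920  a^+=0.3886
step 7: x_pred=5.0498  r=-7.4698  x^+=0.1272  v^+=0.6769  a^+=0.1656
step 8: x_pred=1.1650  r=2.2750  x^+=2.6642  v^+=1.2695  a^+=0.2335

x_post = 2.6642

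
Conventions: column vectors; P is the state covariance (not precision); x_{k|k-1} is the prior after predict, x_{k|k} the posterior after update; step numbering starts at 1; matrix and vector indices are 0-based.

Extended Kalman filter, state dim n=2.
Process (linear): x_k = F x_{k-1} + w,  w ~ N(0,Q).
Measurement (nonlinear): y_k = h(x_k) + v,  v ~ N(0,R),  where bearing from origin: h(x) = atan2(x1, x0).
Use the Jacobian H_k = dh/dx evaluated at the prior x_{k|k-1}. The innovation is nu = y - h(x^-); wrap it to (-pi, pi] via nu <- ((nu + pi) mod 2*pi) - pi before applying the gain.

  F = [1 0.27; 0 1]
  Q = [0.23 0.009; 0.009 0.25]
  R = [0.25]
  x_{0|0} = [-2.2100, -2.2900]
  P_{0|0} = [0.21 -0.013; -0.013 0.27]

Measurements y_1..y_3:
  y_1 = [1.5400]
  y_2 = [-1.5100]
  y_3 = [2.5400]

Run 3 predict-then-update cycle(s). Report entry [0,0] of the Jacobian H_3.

step 1: x^-=[-2.8283, -2.2900]  P^-=[0.4527 0.0689; 0.0689 0.5200]  H_jac=[0.1729 -0.2136]  S=[0.2822]  K=[0.2253; -0.3514]  nu=[-2.2822]  x^+=[-3.3424, -1.4881]  P^+=[0.4383 0.0912; 0.0912 0.4852]
step 2: x^-=[-3.7442, -1.4881]  P^-=[0.7530 0.2312; 0.2312 0.7352]  H_jac=[0.0917 -0.2306]  S=[0.2857]  K=[0.0549; -0.5194]  nu=[1.2533]  x^+=[-3.6753, -2.1391]  P^+=[0.7521 0.2394; 0.2394 0.6581]
step 3: x^-=[-4.2529, -2.1391]  P^-=[1.1594 0.4261; 0.4261 0.9081]  H_jac=[0.0944 -0.1877]  S=[0.2772]  K=[0.1063; -0.4697]  nu=[-1.0676]  x^+=[-4.3664, -1.6376]  P^+=[1.1562 0.4399; 0.4399 0.8470]

H_jac[0,0] = 0.0944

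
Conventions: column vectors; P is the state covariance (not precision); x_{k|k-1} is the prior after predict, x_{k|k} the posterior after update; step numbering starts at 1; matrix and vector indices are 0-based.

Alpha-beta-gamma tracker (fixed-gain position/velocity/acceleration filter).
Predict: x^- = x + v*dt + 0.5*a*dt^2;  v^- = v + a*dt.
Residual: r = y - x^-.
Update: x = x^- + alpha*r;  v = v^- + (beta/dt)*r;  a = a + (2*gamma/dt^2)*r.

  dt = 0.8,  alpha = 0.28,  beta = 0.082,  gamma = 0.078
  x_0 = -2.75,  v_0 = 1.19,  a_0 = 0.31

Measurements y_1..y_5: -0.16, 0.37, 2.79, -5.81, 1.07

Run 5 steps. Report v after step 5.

v_post = 0.7582

step 1: x_pred=-1.6988  r=1.5388  x^+=-1.2679  v^+=1.5957  a^+=0.6851
step 2: x_pred=0.2279  r=0.1421  x^+=0.2677  v^+=2.1584  a^+=0.7197
step 3: x_pred=2.2247  r=0.5653  x^+=2.3830  v^+=2.7921  a^+=0.8575
step 4: x_pred=4.8910  r=-10.7010  x^+=1.8947  v^+=2.3813  a^+=-1.7509
step 5: x_pred=3.2395  r=-2.1695  x^+=2.6320  v^+=0.7582  a^+=-2.2797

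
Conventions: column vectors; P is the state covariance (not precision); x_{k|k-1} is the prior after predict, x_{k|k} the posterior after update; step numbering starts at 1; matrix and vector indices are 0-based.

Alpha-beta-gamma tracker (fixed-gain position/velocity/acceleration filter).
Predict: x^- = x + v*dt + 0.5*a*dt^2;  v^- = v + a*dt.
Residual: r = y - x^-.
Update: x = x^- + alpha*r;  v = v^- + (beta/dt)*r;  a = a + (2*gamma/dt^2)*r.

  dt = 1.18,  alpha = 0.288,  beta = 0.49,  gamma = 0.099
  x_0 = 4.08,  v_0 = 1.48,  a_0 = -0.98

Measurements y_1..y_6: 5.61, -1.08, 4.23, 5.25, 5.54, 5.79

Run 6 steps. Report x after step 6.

x_post = 5.3244

step 1: x_pred=5.1441  r=0.4659  x^+=5.2783  v^+=0.5171  a^+=-0.9138
step 2: x_pred=5.2523  r=-6.3323  x^+=3.4286  v^+=-3.1907  a^+=-1.8142
step 3: x_pred=-1.5995  r=5.8295  x^+=0.0794  v^+=-2.9107  a^+=-0.9853
step 4: x_pred=-4.0412  r=9.2912  x^+=-1.3653  v^+=-0.2151  a^+=0.3360
step 5: x_pred=-1.3853  r=6.9253  x^+=0.6092  v^+=3.0571  a^+=1.3207
step 6: x_pred=5.1360  r=0.6540  x^+=5.3244  v^+=4.8871  a^+=1.4137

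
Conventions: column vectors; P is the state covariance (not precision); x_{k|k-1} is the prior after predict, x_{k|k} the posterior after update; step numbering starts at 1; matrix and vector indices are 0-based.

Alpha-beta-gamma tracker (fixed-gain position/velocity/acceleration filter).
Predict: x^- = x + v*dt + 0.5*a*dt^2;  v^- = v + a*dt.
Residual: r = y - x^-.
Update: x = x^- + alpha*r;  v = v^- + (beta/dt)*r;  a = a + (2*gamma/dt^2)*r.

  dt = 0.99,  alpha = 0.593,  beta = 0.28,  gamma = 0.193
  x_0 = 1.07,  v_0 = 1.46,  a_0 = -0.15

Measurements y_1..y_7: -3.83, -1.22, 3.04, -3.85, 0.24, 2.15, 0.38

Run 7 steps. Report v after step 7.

step 1: x_pred=2.4419  r=-6.2719  x^+=-1.2773  v^+=-0.4624  a^+=-2.6201
step 2: x_pred=-3.0191  r=1.7991  x^+=-1.9522  v^+=-2.5474  a^+=-1.9116
step 3: x_pred=-5.4110  r=8.4510  x^+=-0.3995  v^+=-2.0497  a^+=1.4167
step 4: x_pred=-1.7345  r=-2.1155  x^+=-2.9890  v^+=-1.2455  a^+=0.5836
step 5: x_pred=-3.9360  r=4.1760  x^+=-1.4596  v^+=0.5134  a^+=2.2283
step 6: x_pred=0.1405  r=2.0095  x^+=1.3321  v^+=3.2877  a^+=3.0197
step 7: x_pred=6.0667  r=-5.6867  x^+=2.6945  v^+=4.6688  a^+=0.7800

v_post = 4.6688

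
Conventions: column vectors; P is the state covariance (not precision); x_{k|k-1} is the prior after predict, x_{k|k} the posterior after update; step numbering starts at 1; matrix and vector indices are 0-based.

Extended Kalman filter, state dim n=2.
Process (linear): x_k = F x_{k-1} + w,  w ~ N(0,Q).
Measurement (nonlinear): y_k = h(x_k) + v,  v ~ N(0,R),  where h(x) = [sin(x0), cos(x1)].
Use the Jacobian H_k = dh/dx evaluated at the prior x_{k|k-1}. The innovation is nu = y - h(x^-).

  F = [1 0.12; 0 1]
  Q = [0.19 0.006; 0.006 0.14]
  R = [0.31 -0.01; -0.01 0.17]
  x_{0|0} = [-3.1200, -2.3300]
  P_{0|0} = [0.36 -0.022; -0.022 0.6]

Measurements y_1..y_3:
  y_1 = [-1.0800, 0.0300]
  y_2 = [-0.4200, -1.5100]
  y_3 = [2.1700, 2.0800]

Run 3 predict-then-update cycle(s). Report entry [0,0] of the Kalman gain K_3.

step 1: x^-=[-3.3996, -2.3300]  P^-=[0.5534 0.0560; 0.0560 0.7400]  H_jac=[-0.9669 0.0000; 0.0000 0.7254]  S=[0.8273 -0.0493; -0.0493 0.5594]  K=[-0.6458 0.0157; -0.0083 0.9589]  nu=[-1.3352, 0.7183]  x^+=[-2.5261, -1.6301]  P^+=[0.2072 0.0126; 0.0126 0.2248]
step 2: x^-=[-2.7217, -1.6301]  P^-=[0.4035 0.0456; 0.0456 0.3648]  H_jac=[-0.9131 0.0000; 0.0000 0.9982]  S=[0.6464 -0.0515; -0.0515 0.5336]  K=[-0.5675 0.0304; -0.0100 0.6816]  nu=[-0.0123, -1.4508]  x^+=[-2.7589, -2.6188]  P^+=[0.1930 0.0109; 0.0109 0.1162]
step 3: x^-=[-3.0731, -2.6188]  P^-=[0.3873 0.0308; 0.0308 0.2562]  H_jac=[-0.9977 0.0000; 0.0000 0.4993]  S=[0.6955 -0.0253; -0.0253 0.2339]  K=[-0.5554 0.0056; -0.0244 0.5443]  nu=[2.2384, 2.9464]  x^+=[-4.2998, -1.0696]  P^+=[0.1726 0.0130; 0.0130 0.1858]

K[0,0] = -0.5554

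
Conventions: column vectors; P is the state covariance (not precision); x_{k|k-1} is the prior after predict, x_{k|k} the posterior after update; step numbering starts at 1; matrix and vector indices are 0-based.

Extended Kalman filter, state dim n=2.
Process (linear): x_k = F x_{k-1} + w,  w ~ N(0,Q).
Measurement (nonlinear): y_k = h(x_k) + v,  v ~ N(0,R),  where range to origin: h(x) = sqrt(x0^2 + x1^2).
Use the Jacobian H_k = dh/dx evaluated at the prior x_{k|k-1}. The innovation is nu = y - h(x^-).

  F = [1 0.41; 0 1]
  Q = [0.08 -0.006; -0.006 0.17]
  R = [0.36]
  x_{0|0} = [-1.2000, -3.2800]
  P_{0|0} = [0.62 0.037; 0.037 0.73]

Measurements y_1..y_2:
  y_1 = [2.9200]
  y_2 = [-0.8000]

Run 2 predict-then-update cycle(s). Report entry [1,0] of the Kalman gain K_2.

step 1: x^-=[-2.5448, -3.2800]  P^-=[0.8531 0.3303; 0.3303 0.9000]  H_jac=[-0.6130 -0.7901]  S=[1.5623]  K=[-0.5017; -0.5847]  nu=[-1.2314]  x^+=[-1.9269, -2.5599]  P^+=[0.4597 -0.1281; -0.1281 0.3658]
step 2: x^-=[-2.9765, -2.5599]  P^-=[0.4962 0.0159; 0.0159 0.5358]  H_jac=[-0.7582 -0.6521]  S=[0.8888]  K=[-0.4350; -0.4067]  nu=[-4.7259]  x^+=[-0.9209, -0.6381]  P^+=[0.3281 -0.1413; -0.1413 0.3888]

K[1,0] = -0.4067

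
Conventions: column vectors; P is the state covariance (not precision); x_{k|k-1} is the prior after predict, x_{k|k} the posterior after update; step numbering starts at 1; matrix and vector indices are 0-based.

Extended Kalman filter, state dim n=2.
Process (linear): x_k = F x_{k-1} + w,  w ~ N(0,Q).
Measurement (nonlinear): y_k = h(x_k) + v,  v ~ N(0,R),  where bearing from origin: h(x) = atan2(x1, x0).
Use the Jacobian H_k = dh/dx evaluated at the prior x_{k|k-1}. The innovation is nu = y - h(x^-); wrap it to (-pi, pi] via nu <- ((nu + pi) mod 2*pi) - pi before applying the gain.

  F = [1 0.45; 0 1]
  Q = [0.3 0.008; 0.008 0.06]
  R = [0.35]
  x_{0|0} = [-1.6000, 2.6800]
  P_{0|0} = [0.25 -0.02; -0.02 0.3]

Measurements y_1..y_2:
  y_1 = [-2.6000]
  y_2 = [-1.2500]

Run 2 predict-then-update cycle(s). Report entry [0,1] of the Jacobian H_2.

H_jac[0,1] = -0.0563

step 1: x^-=[-0.3940, 2.6800]  P^-=[0.5927 0.1230; 0.1230 0.3600]  H_jac=[-0.3652 -0.0537]  S=[0.4349]  K=[-0.5130; -0.1477]  nu=[1.9664]  x^+=[-1.4027, 2.3895]  P^+=[0.4783 0.0900; 0.0900 0.3505]
step 2: x^-=[-0.3274, 2.3895]  P^-=[0.9303 0.2558; 0.2558 0.4105]  H_jac=[-0.4108 -0.0563]  S=[0.5201]  K=[-0.7624; -0.2464]  nu=[-2.9570]  x^+=[1.9271, 3.1182]  P^+=[0.6280 0.1580; 0.1580 0.3789]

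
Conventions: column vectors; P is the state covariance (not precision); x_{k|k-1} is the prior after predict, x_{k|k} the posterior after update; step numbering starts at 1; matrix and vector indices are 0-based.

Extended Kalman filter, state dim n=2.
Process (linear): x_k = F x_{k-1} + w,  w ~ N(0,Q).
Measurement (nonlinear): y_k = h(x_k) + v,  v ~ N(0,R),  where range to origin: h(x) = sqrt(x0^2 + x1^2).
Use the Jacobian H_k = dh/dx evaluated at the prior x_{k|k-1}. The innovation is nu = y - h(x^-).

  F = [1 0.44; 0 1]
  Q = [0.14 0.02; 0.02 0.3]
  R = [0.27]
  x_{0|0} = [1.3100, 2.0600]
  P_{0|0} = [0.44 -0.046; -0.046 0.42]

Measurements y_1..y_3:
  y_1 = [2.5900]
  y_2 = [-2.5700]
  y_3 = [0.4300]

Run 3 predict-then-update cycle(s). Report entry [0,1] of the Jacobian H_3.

step 1: x^-=[2.2164, 2.0600]  P^-=[0.6208 0.1588; 0.1588 0.7200]  H_jac=[0.7325 0.6808]  S=[1.0952]  K=[0.5139; 0.5538]  nu=[-0.4359]  x^+=[1.9924, 1.8186]  P^+=[0.3316 -0.1529; -0.1529 0.3841]
step 2: x^-=[2.7926, 1.8186]  P^-=[0.4114 0.0361; 0.0361 0.6841]  H_jac=[0.8380 0.5457]  S=[0.7956]  K=[0.4580; 0.5073]  nu=[-5.9025]  x^+=[0.0890, -1.1756]  P^+=[0.2445 -0.1487; -0.1487 0.4794]
step 3: x^-=[-0.4283, -1.1756]  P^-=[0.3464 0.0822; 0.0822 0.7794]  H_jac=[-0.3423 -0.9396]  S=[1.0515]  K=[-0.1862; -0.7232]  nu=[-0.8212]  x^+=[-0.2754, -0.5817]  P^+=[0.3099 -0.0594; -0.0594 0.2295]

H_jac[0,1] = -0.9396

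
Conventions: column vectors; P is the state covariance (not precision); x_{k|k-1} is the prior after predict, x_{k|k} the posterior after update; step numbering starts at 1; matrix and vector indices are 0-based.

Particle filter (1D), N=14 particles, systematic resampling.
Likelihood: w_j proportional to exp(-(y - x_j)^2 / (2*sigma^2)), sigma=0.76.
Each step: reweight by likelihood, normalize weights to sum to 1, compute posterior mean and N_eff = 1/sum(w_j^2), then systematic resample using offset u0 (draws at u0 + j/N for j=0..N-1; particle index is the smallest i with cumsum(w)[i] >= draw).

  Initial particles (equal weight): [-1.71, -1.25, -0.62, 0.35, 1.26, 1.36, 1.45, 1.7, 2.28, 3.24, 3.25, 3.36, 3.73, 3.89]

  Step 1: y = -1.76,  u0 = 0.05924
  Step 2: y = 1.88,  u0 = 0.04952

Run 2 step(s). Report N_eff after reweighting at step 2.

N_eff = 3.5107

step 1: w=[0.4657, 0.3726, 0.1515, 0.0099, 0.0002, 0.0001, 0.0001, 0.0000, 0.0000, 0.0000, 0.0000, 0.0000, 0.0000, 0.0000]  mean=-1.3520  Neff=2.6405  idx=[0, 0, 0, 0, 0, 0, 1, 1, 1, 1, 1, 2, 2, 2]
step 2: w=[0.0010, 0.0010, 0.0010, 0.0010, 0.0010, 0.0010, 0.0143, 0.0143, 0.0143, 0.0143, 0.0143, 0.3076, 0.3076, 0.3076]  mean=-0.6714  Neff=3.5107  idx=[9, 11, 11, 11, 11, 12, 12, 12, 12, 12, 13, 13, 13, 13]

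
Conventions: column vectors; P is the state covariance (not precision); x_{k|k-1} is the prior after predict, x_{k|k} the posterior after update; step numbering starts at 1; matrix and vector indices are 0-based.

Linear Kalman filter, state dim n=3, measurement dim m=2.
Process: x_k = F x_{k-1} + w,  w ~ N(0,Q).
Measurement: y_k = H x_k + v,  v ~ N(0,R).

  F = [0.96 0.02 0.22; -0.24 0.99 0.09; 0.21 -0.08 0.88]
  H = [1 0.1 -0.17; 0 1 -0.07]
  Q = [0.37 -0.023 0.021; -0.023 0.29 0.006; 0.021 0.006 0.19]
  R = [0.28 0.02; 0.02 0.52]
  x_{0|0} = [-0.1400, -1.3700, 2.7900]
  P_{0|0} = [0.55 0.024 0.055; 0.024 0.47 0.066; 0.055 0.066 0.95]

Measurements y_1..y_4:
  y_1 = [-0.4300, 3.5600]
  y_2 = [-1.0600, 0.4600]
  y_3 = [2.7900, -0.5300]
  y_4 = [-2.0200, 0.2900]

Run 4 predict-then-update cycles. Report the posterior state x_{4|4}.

step 1: x^-=[0.4520, -1.0716, 2.5354]  P^-=[0.9478 -0.0826 0.3623; -0.0826 0.7880 0.0682; 0.3623 0.0682 0.9632]  S=[1.1215 -0.0097; -0.0097 1.3032]  K=[0.7822 -0.0770; -0.0085 0.6010; 0.1832 0.0020]  nu=[-0.3438, 4.8091]  x^+=[-0.1871, 1.8213, 2.4819]  P^+=[0.2528 -0.0103 0.2017; -0.0103 0.3172 0.0695; 0.2017 0.0695 0.9256]
step 2: x^-=[0.4028, 2.0714, 1.9990]  P^-=[0.7333 -0.0443 0.4311; -0.0443 0.6315 0.0603; 0.4311 0.0603 0.9850]  S=[0.8906 0.0097; 0.0097 1.1479]  K=[0.7369 -0.0711; 0.0037 0.5464; 0.3029 -0.0101]  nu=[-1.3301, -1.4715]  x^+=[-0.4727, 1.2625, 1.6109]  P^+=[0.2449 -0.0060 0.2318; -0.0060 0.2887 0.0641; 0.2318 0.0641 0.9033]
step 3: x^-=[-0.0741, 1.5083, 1.2173]  P^-=[0.7378 -0.0397 0.4517; -0.0397 0.5986 0.0517; 0.4517 0.0517 0.9790]  S=[0.8888 0.0111; 0.0111 1.1162]  K=[0.7401 -0.0712; 0.0062 0.5330; 0.3271 -0.0183]  nu=[2.9203, -1.9530]  x^+=[2.2263, 0.4853, 2.2081]  P^+=[0.2464 -0.0057 0.2355; -0.0057 0.2814 0.0589; 0.2355 0.0589 0.8837]
step 4: x^-=[2.6327, 0.1449, 2.3718]  P^-=[0.7398 -0.0413 0.4516; -0.0413 0.5902 0.0456; 0.4516 0.0456 0.9659]  S=[0.8903 0.0096; 0.0096 1.1086]  K=[0.7409 -0.0721; 0.0055 0.5295; 0.3282 -0.0227]  nu=[-4.2640, 0.3111]  x^+=[-0.5488, 0.2860, 0.9654]  P^+=[0.2464 -0.0063 0.2337; -0.0063 0.2793 0.0556; 0.2337 0.0556 0.8696]

x_post = [-0.5488, 0.2860, 0.9654]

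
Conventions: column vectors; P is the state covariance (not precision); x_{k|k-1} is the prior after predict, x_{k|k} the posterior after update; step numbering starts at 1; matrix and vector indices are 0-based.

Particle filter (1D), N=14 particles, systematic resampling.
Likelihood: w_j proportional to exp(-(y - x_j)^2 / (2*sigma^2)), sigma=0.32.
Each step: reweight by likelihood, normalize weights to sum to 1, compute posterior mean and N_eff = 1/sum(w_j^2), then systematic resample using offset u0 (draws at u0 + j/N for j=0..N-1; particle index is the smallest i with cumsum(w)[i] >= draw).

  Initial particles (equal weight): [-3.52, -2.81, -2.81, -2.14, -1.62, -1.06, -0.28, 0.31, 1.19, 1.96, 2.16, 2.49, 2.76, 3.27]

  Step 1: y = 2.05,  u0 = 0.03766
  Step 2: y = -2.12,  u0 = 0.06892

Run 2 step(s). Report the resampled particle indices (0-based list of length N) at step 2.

resampled_idx = [0, 0, 1, 1, 2, 2, 2, 3, 3, 4, 4, 5, 5, 5]

step 1: w=[0.0000, 0.0000, 0.0000, 0.0000, 0.0000, 0.0000, 0.0000, 0.0000, 0.0112, 0.3996, 0.3919, 0.1615, 0.0355, 0.0003]  mean=2.1441  Neff=2.9349  idx=[9, 9, 9, 9, 9, 9, 10, 10, 10, 10, 10, 11, 11, 12]
step 2: w=[0.1666, 0.1666, 0.1666, 0.1666, 0.1666, 0.1666, 0.0000, 0.0000, 0.0000, 0.0000, 0.0000, 0.0000, 0.0000, 0.0000]  mean=1.9600  Neff=6.0028  idx=[0, 0, 1, 1, 2, 2, 2, 3, 3, 4, 4, 5, 5, 5]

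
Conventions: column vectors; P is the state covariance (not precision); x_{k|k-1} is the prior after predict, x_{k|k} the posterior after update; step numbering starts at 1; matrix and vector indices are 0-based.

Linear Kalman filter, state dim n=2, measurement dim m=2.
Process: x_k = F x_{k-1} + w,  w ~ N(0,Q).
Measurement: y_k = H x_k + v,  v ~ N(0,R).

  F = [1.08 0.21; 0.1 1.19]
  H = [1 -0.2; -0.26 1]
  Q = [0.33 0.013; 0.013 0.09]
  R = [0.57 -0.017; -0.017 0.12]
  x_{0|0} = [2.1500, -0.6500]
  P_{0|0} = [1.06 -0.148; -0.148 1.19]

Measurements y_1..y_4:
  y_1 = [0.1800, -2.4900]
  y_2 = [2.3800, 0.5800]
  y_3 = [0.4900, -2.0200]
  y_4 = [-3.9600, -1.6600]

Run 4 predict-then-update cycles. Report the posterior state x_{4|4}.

step 1: x^-=[2.1855, -0.5585]  P^-=[1.5517 0.2315; 0.2315 1.7505]  S=[2.0991 -0.5270; -0.5270 1.8550]  K=[0.7472 0.1196; 0.1855 0.9639]  nu=[-2.1172, -1.3633]  x^+=[0.4405, -2.2653]  P^+=[0.4475 0.1180; 0.1180 0.1432]
step 2: x^-=[0.0001, -2.6517]  P^-=[0.9118 0.2512; 0.2512 0.3253]  S=[1.3943 -0.0548; -0.0548 0.3763]  K=[0.6229 0.1284; 0.1616 0.7145]  nu=[1.8496, 3.2317]  x^+=[1.5673, -0.0438]  P^+=[0.3733 0.1019; 0.1019 0.1095]
step 3: x^-=[1.6834, 0.1046]  P^-=[0.8164 0.2137; 0.2137 0.2730]  S=[1.3118 -0.0590; -0.0590 0.3371]  K=[0.5946 0.1085; 0.1515 0.6716]  nu=[-1.1725, -1.6869]  x^+=[0.8032, -1.2061]  P^+=[0.3562 0.0955; 0.0955 0.1029]
step 4: x^-=[0.6142, -1.3549]  P^-=[0.7933 0.2019; 0.2019 0.2620]  S=[1.2930 -0.0632; -0.0632 0.3306]  K=[0.5872 0.0992; 0.1480 0.6619]  nu=[-4.8452, -0.1454]  x^+=[-2.2451, -2.1683]  P^+=[0.3517 0.0934; 0.0934 0.1012]

x_post = [-2.2451, -2.1683]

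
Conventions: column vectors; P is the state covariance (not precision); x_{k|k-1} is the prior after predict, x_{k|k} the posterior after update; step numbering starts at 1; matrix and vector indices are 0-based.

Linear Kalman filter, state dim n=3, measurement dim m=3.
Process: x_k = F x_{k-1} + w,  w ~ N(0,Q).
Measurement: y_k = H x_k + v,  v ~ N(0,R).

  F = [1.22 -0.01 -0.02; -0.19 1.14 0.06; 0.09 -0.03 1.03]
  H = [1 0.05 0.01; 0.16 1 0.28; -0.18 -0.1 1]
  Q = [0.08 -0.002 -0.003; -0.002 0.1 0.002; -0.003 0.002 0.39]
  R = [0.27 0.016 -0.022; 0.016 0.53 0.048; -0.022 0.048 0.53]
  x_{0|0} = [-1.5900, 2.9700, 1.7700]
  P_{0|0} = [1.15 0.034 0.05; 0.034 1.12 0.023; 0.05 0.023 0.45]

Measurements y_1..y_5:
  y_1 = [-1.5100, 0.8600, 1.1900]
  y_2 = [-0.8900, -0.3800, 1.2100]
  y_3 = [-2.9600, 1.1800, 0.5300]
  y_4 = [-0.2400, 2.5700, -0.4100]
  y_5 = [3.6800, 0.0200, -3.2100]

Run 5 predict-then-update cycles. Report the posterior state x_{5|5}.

x_post = [0.9725, 1.3708, -1.6196]

step 1: x^-=[-2.0049, 3.7941, 1.5909]  P^-=[1.7887 -0.2312 0.1756; -0.2312 1.5860 -0.0070; 0.1756 -0.0070 0.8854]  S=[2.0431 0.2002 -0.1429; 0.2002 2.1690 0.1435; -0.1429 0.1435 1.4191]  K=[0.8742 -0.0330 0.0045; -0.1593 0.7397 -0.1783; 0.1255 0.0722 0.6075]  nu=[0.2893, -3.0588, -0.3824]  x^+=[-1.6529, 1.5535, 1.1740]  P^+=[0.2376 -0.0468 0.0197; -0.0468 0.3953 -0.0244; 0.0197 -0.0244 0.3238]
step 2: x^-=[-2.0555, 2.1554, 1.0139]  P^-=[0.4339 -0.1250 0.0432; -0.1250 0.6399 -0.0329; 0.0432 -0.0329 0.7412]  S=[0.6939 0.0048 -0.0408; 0.0048 1.1845 0.1763; -0.0408 0.1763 1.2782]  K=[0.6177 -0.0404 0.0077; -0.1463 0.5365 -0.1369; 0.1036 0.0679 0.5703]  nu=[1.0476, -2.4904, 0.0417]  x^+=[-1.3075, 0.6603, 0.9769]  P^+=[0.1679 -0.0421 0.0146; -0.0421 0.2884 -0.0223; 0.0146 -0.0223 0.3036]
step 3: x^-=[-1.6213, 1.0598, 0.8688]  P^-=[0.3304 -0.1016 0.0294; -0.1016 0.4968 -0.0255; 0.0294 -0.0255 0.7181]  S=[0.5921 0.0010 -0.0376; 0.0010 1.0475 0.1882; -0.0376 0.1882 1.2546]  K=[0.5504 -0.0404 0.0067; -0.1385 0.4738 -0.1206; 0.0952 0.0710 0.5624]  nu=[-1.4004, 0.1364, -0.5246]  x^+=[-2.4011, 1.3816, 0.4501]  P^+=[0.1497 -0.0397 0.0125; -0.0397 0.2550 -0.0198; 0.0125 -0.0198 0.2996]
step 4: x^-=[-2.9521, 2.0582, 0.2061]  P^-=[0.3033 -0.0938 0.0247; -0.0938 0.4521 -0.0206; 0.0247 -0.0206 0.7131]  S=[0.5656 0.0010 -0.0379; 0.0010 1.0064 0.1948; -0.0379 0.1948 1.2493]  K=[0.5288 -0.0398 0.0058; -0.1347 0.4507 -0.1135; 0.0918 0.0733 0.5602]  nu=[2.6071, 0.9264, -0.9416]  x^+=[-1.6157, 2.2314, -0.0142]  P^+=[0.1438 -0.0386 0.0116; -0.0386 0.2425 -0.0183; 0.0116 -0.0183 0.2987]
step 5: x^-=[-1.9932, 2.8499, -0.2270]  P^-=[0.2946 -0.0909 0.0228; -0.0909 0.4354 -0.0181; 0.0228 -0.0181 0.7117]  S=[0.5571 0.0013 -0.0383; 0.0013 0.9916 0.1980; -0.0383 0.1980 1.2478]  K=[0.5215 -0.0394 0.0053; -0.1330 0.4416 -0.1104; 0.0904 0.0746 0.5595]  nu=[5.5330, -2.4474, -3.0568]  x^+=[0.9725, 1.3708, -1.6196]  P^+=[0.1419 -0.0381 0.0112; -0.0381 0.2376 -0.0175; 0.0112 -0.0175 0.2984]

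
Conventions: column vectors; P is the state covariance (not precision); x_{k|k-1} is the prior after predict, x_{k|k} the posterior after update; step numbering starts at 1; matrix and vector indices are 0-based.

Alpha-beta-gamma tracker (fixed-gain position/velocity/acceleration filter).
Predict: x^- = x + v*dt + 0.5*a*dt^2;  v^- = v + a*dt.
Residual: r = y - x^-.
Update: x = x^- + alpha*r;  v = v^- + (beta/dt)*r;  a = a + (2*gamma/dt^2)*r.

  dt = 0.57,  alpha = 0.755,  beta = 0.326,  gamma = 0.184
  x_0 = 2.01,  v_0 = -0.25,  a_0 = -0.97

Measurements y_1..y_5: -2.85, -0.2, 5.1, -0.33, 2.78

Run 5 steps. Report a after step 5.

a_post = 3.4756

step 1: x_pred=1.7099  r=-4.5599  x^+=-1.7328  v^+=-3.4109  a^+=-6.1348
step 2: x_pred=-4.6736  r=4.4736  x^+=-1.2960  v^+=-4.3491  a^+=-1.0678
step 3: x_pred=-3.9485  r=9.0485  x^+=2.8831  v^+=0.2174  a^+=9.1811
step 4: x_pred=4.4985  r=-4.8285  x^+=0.8530  v^+=2.6890  a^+=3.7121
step 5: x_pred=2.9887  r=-0.2087  x^+=2.8311  v^+=4.6855  a^+=3.4756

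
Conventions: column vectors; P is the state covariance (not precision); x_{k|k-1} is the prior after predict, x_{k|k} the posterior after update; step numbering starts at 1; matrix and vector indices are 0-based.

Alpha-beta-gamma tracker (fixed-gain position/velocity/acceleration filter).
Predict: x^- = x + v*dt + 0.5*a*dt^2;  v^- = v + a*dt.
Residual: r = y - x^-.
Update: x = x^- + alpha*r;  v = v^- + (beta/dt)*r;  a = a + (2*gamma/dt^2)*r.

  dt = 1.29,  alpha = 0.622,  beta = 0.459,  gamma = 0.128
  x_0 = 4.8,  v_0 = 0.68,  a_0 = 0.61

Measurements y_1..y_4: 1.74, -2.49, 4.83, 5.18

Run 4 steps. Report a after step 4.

step 1: x_pred=6.1848  r=-4.4448  x^+=3.4201  v^+=-0.1146  a^+=-0.0738
step 2: x_pred=3.2109  r=-5.7009  x^+=-0.3351  v^+=-2.2382  a^+=-0.9508
step 3: x_pred=-4.0135  r=8.8435  x^+=1.4872  v^+=-0.3181  a^+=0.4097
step 4: x_pred=1.4177  r=3.7623  x^+=3.7578  v^+=1.5491  a^+=0.9885

a_post = 0.9885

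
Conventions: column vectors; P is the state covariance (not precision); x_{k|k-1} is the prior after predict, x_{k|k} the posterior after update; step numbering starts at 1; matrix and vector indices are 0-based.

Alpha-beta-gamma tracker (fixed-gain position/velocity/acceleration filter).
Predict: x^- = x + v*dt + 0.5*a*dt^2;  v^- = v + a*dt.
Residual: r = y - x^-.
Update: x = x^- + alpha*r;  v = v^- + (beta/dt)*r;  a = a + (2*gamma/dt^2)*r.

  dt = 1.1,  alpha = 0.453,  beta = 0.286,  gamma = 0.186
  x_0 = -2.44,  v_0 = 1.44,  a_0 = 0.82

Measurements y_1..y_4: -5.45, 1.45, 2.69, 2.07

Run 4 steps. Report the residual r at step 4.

resid = -2.2658

step 1: x_pred=-0.3599  r=-5.0901  x^+=-2.6657  v^+=1.0186  a^+=-0.7449
step 2: x_pred=-1.9959  r=3.4459  x^+=-0.4349  v^+=1.0951  a^+=0.3145
step 3: x_pred=0.9600  r=1.7300  x^+=1.7437  v^+=1.8909  a^+=0.8464
step 4: x_pred=4.3358  r=-2.2658  x^+=3.3094  v^+=2.2328  a^+=0.1498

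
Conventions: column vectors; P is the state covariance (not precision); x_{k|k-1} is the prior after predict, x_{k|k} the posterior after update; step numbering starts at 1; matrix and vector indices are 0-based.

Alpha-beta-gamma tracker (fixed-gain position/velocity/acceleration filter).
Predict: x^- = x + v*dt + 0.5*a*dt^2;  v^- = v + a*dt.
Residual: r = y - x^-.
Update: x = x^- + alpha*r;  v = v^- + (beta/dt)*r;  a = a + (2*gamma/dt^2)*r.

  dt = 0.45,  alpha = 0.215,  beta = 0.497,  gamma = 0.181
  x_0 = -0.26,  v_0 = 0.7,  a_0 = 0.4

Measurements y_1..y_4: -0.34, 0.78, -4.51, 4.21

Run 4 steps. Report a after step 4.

step 1: x_pred=0.0955  r=-0.4355  x^+=0.0019  v^+=0.3990  a^+=-0.3785
step 2: x_pred=0.1431  r=0.6369  x^+=0.2800  v^+=0.9321  a^+=0.7600
step 3: x_pred=0.7764  r=-5.2864  x^+=-0.3602  v^+=-4.5645  a^+=-8.6903
step 4: x_pred=-3.2940  r=7.5040  x^+=-1.6807  v^+=-0.1873  a^+=4.7244

a_post = 4.7244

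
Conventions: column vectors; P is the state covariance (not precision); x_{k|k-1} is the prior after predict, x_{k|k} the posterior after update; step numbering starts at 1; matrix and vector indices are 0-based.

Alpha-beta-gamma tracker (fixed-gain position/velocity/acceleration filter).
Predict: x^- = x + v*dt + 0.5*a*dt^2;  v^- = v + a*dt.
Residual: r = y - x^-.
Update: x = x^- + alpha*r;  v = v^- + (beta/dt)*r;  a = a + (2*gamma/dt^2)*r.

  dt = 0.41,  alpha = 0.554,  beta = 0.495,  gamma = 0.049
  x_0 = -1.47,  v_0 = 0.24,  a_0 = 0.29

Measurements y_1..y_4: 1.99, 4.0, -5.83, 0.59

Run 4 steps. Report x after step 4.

step 1: x_pred=-1.3472  r=3.3372  x^+=0.5016  v^+=4.3880  a^+=2.2356
step 2: x_pred=2.4886  r=1.5114  x^+=3.3259  v^+=7.1293  a^+=3.1167
step 3: x_pred=6.5109  r=-12.3409  x^+=-0.3260  v^+=-6.4922  a^+=-4.0779
step 4: x_pred=-3.3305  r=3.9205  x^+=-1.1585  v^+=-3.4308  a^+=-1.7923

x_post = -1.1585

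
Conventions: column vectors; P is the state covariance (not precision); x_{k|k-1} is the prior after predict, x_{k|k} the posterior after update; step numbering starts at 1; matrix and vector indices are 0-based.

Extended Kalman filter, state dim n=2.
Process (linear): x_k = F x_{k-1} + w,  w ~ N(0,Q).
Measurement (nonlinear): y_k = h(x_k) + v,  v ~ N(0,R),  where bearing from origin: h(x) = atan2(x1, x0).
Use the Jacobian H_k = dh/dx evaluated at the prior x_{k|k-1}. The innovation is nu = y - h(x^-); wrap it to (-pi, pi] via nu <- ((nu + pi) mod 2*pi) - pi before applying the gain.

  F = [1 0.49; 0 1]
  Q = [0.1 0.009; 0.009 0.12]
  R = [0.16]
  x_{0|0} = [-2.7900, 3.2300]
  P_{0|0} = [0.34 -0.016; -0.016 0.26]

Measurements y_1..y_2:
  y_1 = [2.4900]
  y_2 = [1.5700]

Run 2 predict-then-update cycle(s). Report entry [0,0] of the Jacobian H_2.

step 1: x^-=[-1.2073, 3.2300]  P^-=[0.4867 0.1204; 0.1204 0.3800]  H_jac=[-0.2716 -0.1015]  S=[0.2065]  K=[-0.6996; -0.3453]  nu=[0.5615]  x^+=[-1.6001, 3.0361]  P^+=[0.3857 0.0705; 0.0705 0.3554]
step 2: x^-=[-0.1124, 3.0361]  P^-=[0.6401 0.2537; 0.2537 0.4754]  H_jac=[-0.3289 -0.0122]  S=[0.2314]  K=[-0.9234; -0.3857]  nu=[-0.0378]  x^+=[-0.0775, 3.0507]  P^+=[0.4429 0.1713; 0.1713 0.4410]

H_jac[0,0] = -0.3289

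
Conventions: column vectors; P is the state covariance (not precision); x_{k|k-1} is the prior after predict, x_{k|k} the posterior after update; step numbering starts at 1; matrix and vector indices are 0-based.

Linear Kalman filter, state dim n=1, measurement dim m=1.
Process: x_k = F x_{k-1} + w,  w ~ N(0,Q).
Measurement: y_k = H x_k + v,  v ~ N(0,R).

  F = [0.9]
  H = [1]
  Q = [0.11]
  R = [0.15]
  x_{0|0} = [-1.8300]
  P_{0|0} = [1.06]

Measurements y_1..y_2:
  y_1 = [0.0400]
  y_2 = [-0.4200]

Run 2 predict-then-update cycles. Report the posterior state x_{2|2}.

x_post = [-0.3163]

step 1: x^-=[-1.6470]  P^-=[0.9686]  S=[1.1186]  K=[0.8659]  nu=[1.6870]  x^+=[-0.1862]  P^+=[0.1299]
step 2: x^-=[-0.1676]  P^-=[0.2152]  S=[0.3652]  K=[0.5893]  nu=[-0.2524]  x^+=[-0.3163]  P^+=[0.0884]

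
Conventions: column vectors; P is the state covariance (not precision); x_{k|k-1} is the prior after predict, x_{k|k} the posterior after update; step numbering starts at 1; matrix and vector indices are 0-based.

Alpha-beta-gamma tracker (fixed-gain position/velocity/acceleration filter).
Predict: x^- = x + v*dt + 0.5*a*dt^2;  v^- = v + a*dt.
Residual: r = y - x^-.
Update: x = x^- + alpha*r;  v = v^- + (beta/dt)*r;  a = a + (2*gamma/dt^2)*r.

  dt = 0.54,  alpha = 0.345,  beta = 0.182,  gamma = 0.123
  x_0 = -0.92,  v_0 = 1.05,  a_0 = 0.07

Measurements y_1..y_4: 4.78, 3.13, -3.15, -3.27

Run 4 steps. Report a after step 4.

step 1: x_pred=-0.3428  r=5.1228  x^+=1.4246  v^+=2.8144  a^+=4.3917
step 2: x_pred=3.5846  r=-0.4546  x^+=3.4278  v^+=5.0327  a^+=4.0082
step 3: x_pred=6.7298  r=-9.8798  x^+=3.3213  v^+=3.8672  a^+=-4.3267
step 4: x_pred=4.7787  r=-8.0487  x^+=2.0019  v^+=-1.1819  a^+=-11.1168

a_post = -11.1168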